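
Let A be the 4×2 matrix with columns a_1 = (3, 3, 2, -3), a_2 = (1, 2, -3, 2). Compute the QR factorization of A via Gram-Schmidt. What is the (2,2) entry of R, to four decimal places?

r_{22} = 4.2083

q_1 = a_1/‖a_1‖ = (3, 3, 2, -3)/5.5678 = (0.5388, 0.5388, 0.3592, -0.5388).
r_{12} = q_1·a_2 = -0.5388.
u_2 = a_2 + 0.5388·q_1 = (1.2903, 2.2903, -2.8065, 1.7097).
r_{22} = ‖u_2‖ = 4.2083.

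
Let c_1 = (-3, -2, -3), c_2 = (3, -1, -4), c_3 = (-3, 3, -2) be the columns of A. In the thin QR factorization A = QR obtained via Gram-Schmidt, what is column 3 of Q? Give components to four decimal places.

e_3 = (-0.2138, 0.8979, -0.3848)

c_1 = (-3, -2, -3); ‖c_1‖ = 4.6904, so e_1 = (-0.6396, -0.4264, -0.6396).
e_1·c_2 = (-0.6396)·3 + (-0.4264)·(-1) + (-0.6396)·(-4) = 1.0660.
u_2 = c_2 − 1.0660·e_1 = (3.6818, -0.5455, -3.3182).
‖u_2‖ = 4.9863, so e_2 = (0.7384, -0.1094, -0.6655).
e_1·c_3 = (-0.6396)·(-3) + (-0.4264)·3 + (-0.6396)·(-2) = 1.9188; e_2·c_3 = 0.7384·(-3) + (-0.1094)·3 + (-0.6655)·(-2) = -1.2124.
u_3 = c_3 − 1.9188·e_1 + 1.2124·e_2 = (-0.8775, 3.6856, -1.5795).
‖u_3‖ = 4.1047, so e_3 = (-0.2138, 0.8979, -0.3848).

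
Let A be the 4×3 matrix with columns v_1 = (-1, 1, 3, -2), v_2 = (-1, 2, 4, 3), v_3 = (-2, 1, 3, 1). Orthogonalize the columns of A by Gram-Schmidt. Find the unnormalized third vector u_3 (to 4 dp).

u_3 = (-1.1220, -0.4065, -0.1626, 0.1138)

v_1 = (-1, 1, 3, -2); ‖v_1‖ = 3.8730, so e_1 = (-0.2582, 0.2582, 0.7746, -0.5164).
e_1·v_2 = (-0.2582)·(-1) + 0.2582·2 + 0.7746·4 + (-0.5164)·3 = 2.3238.
u_2 = v_2 − 2.3238·e_1 = (-0.4000, 1.4000, 2.2000, 4.2000).
‖u_2‖ = 4.9598, so e_2 = (-0.0806, 0.2823, 0.4436, 0.8468).
e_1·v_3 = (-0.2582)·(-2) + 0.2582·1 + 0.7746·3 + (-0.5164)·1 = 2.5820; e_2·v_3 = (-0.0806)·(-2) + 0.2823·1 + 0.4436·3 + 0.8468·1 = 2.6211.
u_3 = v_3 − 2.5820·e_1 − 2.6211·e_2 = (-1.1220, -0.4065, -0.1626, 0.1138).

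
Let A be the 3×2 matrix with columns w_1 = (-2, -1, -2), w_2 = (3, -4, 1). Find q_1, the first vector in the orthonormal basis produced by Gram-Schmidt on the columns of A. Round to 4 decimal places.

q_1 = w_1/‖w_1‖ = (-2, -1, -2)/3.0000 = (-0.6667, -0.3333, -0.6667).

q_1 = (-0.6667, -0.3333, -0.6667)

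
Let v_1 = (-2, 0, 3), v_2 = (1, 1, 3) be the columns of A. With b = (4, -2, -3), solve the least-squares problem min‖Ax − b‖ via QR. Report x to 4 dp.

x = (-1.4681, 0.2979)

e_1 = v_1/‖v_1‖ = (-2, 0, 3)/3.6056 = (-0.5547, 0.0000, 0.8321).
r_{12} = e_1·v_2 = 1.9415.
u_2 = v_2 − 1.9415·e_1 = (2.0769, 1.0000, 1.3846).
‖u_2‖ = 2.6890, so e_2 = (0.7724, 0.3719, 0.5149).
Qᵀb = (-4.7150, 0.8010).
Back-substitute: x_2 = 0.8010/2.6890 = 0.2979.
x_1 = (-4.7150 − 1.9415·0.2979)/3.6056 = -1.4681.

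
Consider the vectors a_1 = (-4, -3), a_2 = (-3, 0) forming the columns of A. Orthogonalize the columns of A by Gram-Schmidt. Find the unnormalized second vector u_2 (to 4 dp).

e_1 = a_1/‖a_1‖ = (-4, -3)/5.0000 = (-0.8000, -0.6000).
r_{12} = e_1·a_2 = 2.4000.
u_2 = a_2 − 2.4000·e_1 = (-1.0800, 1.4400).

u_2 = (-1.0800, 1.4400)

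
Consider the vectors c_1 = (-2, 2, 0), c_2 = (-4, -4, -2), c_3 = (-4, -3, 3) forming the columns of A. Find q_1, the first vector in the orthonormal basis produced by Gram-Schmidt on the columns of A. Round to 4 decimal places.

q_1 = (-0.7071, 0.7071, 0.0000)

q_1 = c_1/‖c_1‖ = (-2, 2, 0)/2.8284 = (-0.7071, 0.7071, 0.0000).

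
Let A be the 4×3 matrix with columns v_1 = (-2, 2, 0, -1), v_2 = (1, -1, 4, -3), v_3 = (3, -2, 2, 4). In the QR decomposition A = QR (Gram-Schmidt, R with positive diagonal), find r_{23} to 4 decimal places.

q_1 = v_1/‖v_1‖ = (-2, 2, 0, -1)/3.0000 = (-0.6667, 0.6667, 0.0000, -0.3333).
r_{12} = q_1·v_2 = -0.3333.
u_2 = v_2 + 0.3333·q_1 = (0.7778, -0.7778, 4.0000, -3.1111).
‖u_2‖ = 5.1854, so q_2 = (0.1500, -0.1500, 0.7714, -0.6000).
r_{23} = q_2·v_3 = -0.1071.

r_{23} = -0.1071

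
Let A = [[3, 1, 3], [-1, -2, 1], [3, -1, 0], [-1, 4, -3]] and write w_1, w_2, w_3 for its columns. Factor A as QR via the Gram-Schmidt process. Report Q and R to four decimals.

Q = [[0.6708, 0.2784, 0.6673], [-0.2236, -0.4498, 0.2051], [0.6708, -0.1499, -0.6768], [-0.2236, 0.8353, -0.2335]], R = [[4.4721, -0.4472, 2.4597], [0.0000, 4.6690, -2.1203], [0.0000, 0.0000, 2.9076]]

w_1 = (3, -1, 3, -1); ‖w_1‖ = 4.4721, so q_1 = (0.6708, -0.2236, 0.6708, -0.2236).
q_1·w_2 = 0.6708·1 + (-0.2236)·(-2) + 0.6708·(-1) + (-0.2236)·4 = -0.4472.
u_2 = w_2 + 0.4472·q_1 = (1.3000, -2.1000, -0.7000, 3.9000).
‖u_2‖ = 4.6690, so q_2 = (0.2784, -0.4498, -0.1499, 0.8353).
q_1·w_3 = 0.6708·3 + (-0.2236)·1 + 0.6708·0 + (-0.2236)·(-3) = 2.4597; q_2·w_3 = 0.2784·3 + (-0.4498)·1 + (-0.1499)·0 + 0.8353·(-3) = -2.1203.
u_3 = w_3 − 2.4597·q_1 + 2.1203·q_2 = (1.9404, 0.5963, -1.9679, -0.6789).
‖u_3‖ = 2.9076, so q_3 = (0.6673, 0.2051, -0.6768, -0.2335).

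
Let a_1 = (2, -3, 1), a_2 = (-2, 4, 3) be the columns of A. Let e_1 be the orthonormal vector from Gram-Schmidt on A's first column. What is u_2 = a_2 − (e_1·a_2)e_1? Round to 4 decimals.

u_2 = (-0.1429, 1.2143, 3.9286)

e_1 = a_1/‖a_1‖ = (2, -3, 1)/3.7417 = (0.5345, -0.8018, 0.2673).
r_{12} = e_1·a_2 = -3.4744.
u_2 = a_2 + 3.4744·e_1 = (-0.1429, 1.2143, 3.9286).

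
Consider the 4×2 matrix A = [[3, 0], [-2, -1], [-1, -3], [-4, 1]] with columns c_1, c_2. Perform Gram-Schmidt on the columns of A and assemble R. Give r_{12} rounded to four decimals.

r_{12} = 0.1826

c_1 = (3, -2, -1, -4); ‖c_1‖ = 5.4772, so q_1 = (0.5477, -0.3651, -0.1826, -0.7303).
r_{12} = q_1·c_2 = 0.1826.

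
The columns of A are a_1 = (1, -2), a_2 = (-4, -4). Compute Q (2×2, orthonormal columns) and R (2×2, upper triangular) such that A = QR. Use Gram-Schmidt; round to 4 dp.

Q = [[0.4472, -0.8944], [-0.8944, -0.4472]], R = [[2.2361, 1.7889], [0.0000, 5.3666]]

a_1 = (1, -2); ‖a_1‖ = 2.2361, so e_1 = (0.4472, -0.8944).
e_1·a_2 = 0.4472·(-4) + (-0.8944)·(-4) = 1.7889.
u_2 = a_2 − 1.7889·e_1 = (-4.8000, -2.4000).
‖u_2‖ = 5.3666, so e_2 = (-0.8944, -0.4472).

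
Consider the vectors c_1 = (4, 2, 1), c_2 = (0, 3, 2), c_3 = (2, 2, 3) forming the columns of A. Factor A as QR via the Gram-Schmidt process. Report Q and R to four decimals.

q_1 = c_1/‖c_1‖ = (4, 2, 1)/4.5826 = (0.8729, 0.4364, 0.2182).
r_{12} = q_1·c_2 = 1.7457.
u_2 = c_2 − 1.7457·q_1 = (-1.5238, 2.2381, 1.6190).
‖u_2‖ = 3.1547, so q_2 = (-0.4830, 0.7094, 0.5132).
r_{13} = q_1·c_3 = 3.2733; r_{23} = q_2·c_3 = 1.9925.
u_3 = c_3 − 3.2733·q_1 − 1.9925·q_2 = (0.1053, -0.8421, 1.2632).
‖u_3‖ = 1.5218, so q_3 = (0.0692, -0.5534, 0.8301).

Q = [[0.8729, -0.4830, 0.0692], [0.4364, 0.7094, -0.5534], [0.2182, 0.5132, 0.8301]], R = [[4.5826, 1.7457, 3.2733], [0.0000, 3.1547, 1.9925], [0.0000, 0.0000, 1.5218]]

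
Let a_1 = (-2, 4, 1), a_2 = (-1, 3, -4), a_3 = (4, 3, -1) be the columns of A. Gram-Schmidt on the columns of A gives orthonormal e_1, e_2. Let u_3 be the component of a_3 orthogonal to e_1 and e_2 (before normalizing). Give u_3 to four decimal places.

u_3 = (4.3027, 2.0381, 0.4529)

a_1 = (-2, 4, 1); ‖a_1‖ = 4.5826, so e_1 = (-0.4364, 0.8729, 0.2182).
e_1·a_2 = (-0.4364)·(-1) + 0.8729·3 + 0.2182·(-4) = 2.1822.
u_2 = a_2 − 2.1822·e_1 = (-0.0476, 1.0952, -4.4762).
‖u_2‖ = 4.6085, so e_2 = (-0.0103, 0.2377, -0.9713).
e_1·a_3 = (-0.4364)·4 + 0.8729·3 + 0.2182·(-1) = 0.6547; e_2·a_3 = (-0.0103)·4 + 0.2377·3 + (-0.9713)·(-1) = 1.6429.
u_3 = a_3 − 0.6547·e_1 − 1.6429·e_2 = (4.3027, 2.0381, 0.4529).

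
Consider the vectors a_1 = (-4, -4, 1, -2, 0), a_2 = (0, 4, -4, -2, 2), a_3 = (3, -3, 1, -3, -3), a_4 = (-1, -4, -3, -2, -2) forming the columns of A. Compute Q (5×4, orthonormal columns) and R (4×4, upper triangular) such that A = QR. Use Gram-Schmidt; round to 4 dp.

a_1 = (-4, -4, 1, -2, 0); ‖a_1‖ = 6.0828, so e_1 = (-0.6576, -0.6576, 0.1644, -0.3288, 0.0000).
e_1·a_2 = (-0.6576)·0 + (-0.6576)·4 + 0.1644·(-4) + (-0.3288)·(-2) + 0.0000·2 = -2.6304.
u_2 = a_2 + 2.6304·e_1 = (-1.7297, 2.2703, -3.5676, -2.8649, 2.0000).
‖u_2‖ = 5.7516, so e_2 = (-0.3007, 0.3947, -0.6203, -0.4981, 0.3477).
e_1·a_3 = (-0.6576)·3 + (-0.6576)·(-3) + 0.1644·1 + (-0.3288)·(-3) + 0.0000·(-3) = 1.1508; e_2·a_3 = (-0.3007)·3 + 0.3947·(-3) + (-0.6203)·1 + (-0.4981)·(-3) + 0.3477·(-3) = -2.2555.
u_3 = a_3 − 1.1508·e_1 + 2.2555·e_2 = (3.0784, -1.3529, -0.5882, -3.7451, -2.2157).
‖u_3‖ = 5.5307, so e_3 = (0.5566, -0.2446, -0.1064, -0.6772, -0.4006).
e_1·a_4 = (-0.6576)·(-1) + (-0.6576)·(-4) + 0.1644·(-3) + (-0.3288)·(-2) + 0.0000·(-2) = 3.4524; e_2·a_4 = (-0.3007)·(-1) + 0.3947·(-4) + (-0.6203)·(-3) + (-0.4981)·(-2) + 0.3477·(-2) = 0.8834; e_3·a_4 = 0.5566·(-1) + (-0.2446)·(-4) + (-0.1064)·(-3) + (-0.6772)·(-2) + (-0.4006)·(-2) = 2.8965.
u_4 = a_4 − 3.4524·e_1 − 0.8834·e_2 − 2.8965·e_3 = (-0.0763, -1.3699, -2.7115, 1.5365, -1.1468).
‖u_4‖ = 3.5932, so e_4 = (-0.0212, -0.3812, -0.7546, 0.4276, -0.3192).

Q = [[-0.6576, -0.3007, 0.5566, -0.0212], [-0.6576, 0.3947, -0.2446, -0.3812], [0.1644, -0.6203, -0.1064, -0.7546], [-0.3288, -0.4981, -0.6772, 0.4276], [0.0000, 0.3477, -0.4006, -0.3192]], R = [[6.0828, -2.6304, 1.1508, 3.4524], [0.0000, 5.7516, -2.2555, 0.8834], [0.0000, 0.0000, 5.5307, 2.8965], [0.0000, 0.0000, 0.0000, 3.5932]]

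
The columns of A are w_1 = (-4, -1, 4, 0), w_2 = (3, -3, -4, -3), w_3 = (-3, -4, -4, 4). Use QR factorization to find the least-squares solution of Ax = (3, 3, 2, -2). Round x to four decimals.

x = (-0.3022, -0.1189, -0.6345)

q_1 = w_1/‖w_1‖ = (-4, -1, 4, 0)/5.7446 = (-0.6963, -0.1741, 0.6963, 0.0000).
r_{12} = q_1·w_2 = -4.3519.
u_2 = w_2 + 4.3519·q_1 = (-0.0303, -3.7576, -0.9697, -3.0000).
‖u_2‖ = 4.9052, so q_2 = (-0.0062, -0.7660, -0.1977, -0.6116).
r_{13} = q_1·w_3 = 0.0000; r_{23} = q_2·w_3 = 1.4271.
u_3 = w_3 + 0.0000·q_1 − 1.4271·q_2 = (-2.9912, -2.9068, -3.7179, 4.8728).
‖u_3‖ = 7.4137, so q_3 = (-0.4035, -0.3921, -0.5015, 0.6573).
Qᵀb = (-1.2185, -1.4888, -4.7041).
Back-substitute: x_3 = -4.7041/7.4137 = -0.6345.
x_2 = (-1.4888 − 1.4271·(-0.6345))/4.9052 = -0.1189.
x_1 = (-1.2185 + 4.3519·(-0.1189) + 0.0000·(-0.6345))/5.7446 = -0.3022.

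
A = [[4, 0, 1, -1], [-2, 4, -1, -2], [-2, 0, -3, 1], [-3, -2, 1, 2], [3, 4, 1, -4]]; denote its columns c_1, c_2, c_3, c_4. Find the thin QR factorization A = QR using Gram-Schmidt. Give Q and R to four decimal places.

e_1 = c_1/‖c_1‖ = (4, -2, -2, -3, 3)/6.4807 = (0.6172, -0.3086, -0.3086, -0.4629, 0.4629).
r_{12} = e_1·c_2 = 1.5430.
u_2 = c_2 − 1.5430·e_1 = (-0.9524, 4.4762, 0.4762, -1.2857, 3.2857).
‖u_2‖ = 5.7982, so e_2 = (-0.1643, 0.7720, 0.0821, -0.2217, 0.5667).
r_{13} = e_1·c_3 = 1.8516; r_{23} = e_2·c_3 = -0.8377.
u_3 = c_3 − 1.8516·e_1 + 0.8377·e_2 = (-0.2805, 0.2181, -2.3598, 1.6714, 0.6176).
‖u_3‖ = 2.9782, so e_3 = (-0.0942, 0.0732, -0.7923, 0.5612, 0.2074).
r_{14} = e_1·c_4 = -3.0861; r_{24} = e_2·c_4 = -4.0078; r_{34} = e_3·c_4 = -0.5517.
u_4 = c_4 + 3.0861·e_1 + 4.0078·e_2 + 0.5517·e_3 = (0.1945, 0.1821, -0.0604, -0.0077, -0.1859).
‖u_4‖ = 0.3305, so e_4 = (0.5885, 0.5508, -0.1826, -0.0232, -0.5624).

Q = [[0.6172, -0.1643, -0.0942, 0.5885], [-0.3086, 0.7720, 0.0732, 0.5508], [-0.3086, 0.0821, -0.7923, -0.1826], [-0.4629, -0.2217, 0.5612, -0.0232], [0.4629, 0.5667, 0.2074, -0.5624]], R = [[6.4807, 1.5430, 1.8516, -3.0861], [0.0000, 5.7982, -0.8377, -4.0078], [0.0000, 0.0000, 2.9782, -0.5517], [0.0000, 0.0000, 0.0000, 0.3305]]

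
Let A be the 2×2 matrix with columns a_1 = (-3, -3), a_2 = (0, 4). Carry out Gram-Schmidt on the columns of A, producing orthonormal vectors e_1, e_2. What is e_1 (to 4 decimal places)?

e_1 = (-0.7071, -0.7071)

e_1 = a_1/‖a_1‖ = (-3, -3)/4.2426 = (-0.7071, -0.7071).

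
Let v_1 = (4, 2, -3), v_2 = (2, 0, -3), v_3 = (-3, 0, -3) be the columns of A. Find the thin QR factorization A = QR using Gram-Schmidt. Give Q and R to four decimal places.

v_1 = (4, 2, -3); ‖v_1‖ = 5.3852, so e_1 = (0.7428, 0.3714, -0.5571).
e_1·v_2 = 0.7428·2 + 0.3714·0 + (-0.5571)·(-3) = 3.1568.
u_2 = v_2 − 3.1568·e_1 = (-0.3448, -1.1724, -1.2414).
‖u_2‖ = 1.7420, so e_2 = (-0.1980, -0.6730, -0.7126).
e_1·v_3 = 0.7428·(-3) + 0.3714·0 + (-0.5571)·(-3) = -0.5571; e_2·v_3 = (-0.1980)·(-3) + (-0.6730)·0 + (-0.7126)·(-3) = 2.7317.
u_3 = v_3 + 0.5571·e_1 − 2.7317·e_2 = (-2.0455, 2.0455, -1.3636).
‖u_3‖ = 3.1980, so e_3 = (-0.6396, 0.6396, -0.4264).

Q = [[0.7428, -0.1980, -0.6396], [0.3714, -0.6730, 0.6396], [-0.5571, -0.7126, -0.4264]], R = [[5.3852, 3.1568, -0.5571], [0.0000, 1.7420, 2.7317], [0.0000, 0.0000, 3.1980]]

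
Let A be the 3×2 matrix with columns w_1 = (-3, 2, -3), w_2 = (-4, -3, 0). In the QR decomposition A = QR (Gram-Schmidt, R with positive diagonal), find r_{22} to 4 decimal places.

r_{22} = 4.8336

q_1 = w_1/‖w_1‖ = (-3, 2, -3)/4.6904 = (-0.6396, 0.4264, -0.6396).
r_{12} = q_1·w_2 = 1.2792.
u_2 = w_2 − 1.2792·q_1 = (-3.1818, -3.5455, 0.8182).
r_{22} = ‖u_2‖ = 4.8336.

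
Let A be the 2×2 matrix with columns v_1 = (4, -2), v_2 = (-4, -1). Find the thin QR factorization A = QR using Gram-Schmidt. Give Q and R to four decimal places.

Q = [[0.8944, -0.4472], [-0.4472, -0.8944]], R = [[4.4721, -3.1305], [0.0000, 2.6833]]

q_1 = v_1/‖v_1‖ = (4, -2)/4.4721 = (0.8944, -0.4472).
r_{12} = q_1·v_2 = -3.1305.
u_2 = v_2 + 3.1305·q_1 = (-1.2000, -2.4000).
‖u_2‖ = 2.6833, so q_2 = (-0.4472, -0.8944).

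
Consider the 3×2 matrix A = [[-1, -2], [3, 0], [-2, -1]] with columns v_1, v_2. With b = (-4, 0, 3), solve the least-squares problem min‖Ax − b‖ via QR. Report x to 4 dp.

x = (-0.5556, 1.4444)

v_1 = (-1, 3, -2); ‖v_1‖ = 3.7417, so e_1 = (-0.2673, 0.8018, -0.5345).
e_1·v_2 = (-0.2673)·(-2) + 0.8018·0 + (-0.5345)·(-1) = 1.0690.
u_2 = v_2 − 1.0690·e_1 = (-1.7143, -0.8571, -0.4286).
‖u_2‖ = 1.9640, so e_2 = (-0.8729, -0.4364, -0.2182).
Qᵀb = (-0.5345, 2.8368).
Back-substitute: x_2 = 2.8368/1.9640 = 1.4444.
x_1 = (-0.5345 − 1.0690·1.4444)/3.7417 = -0.5556.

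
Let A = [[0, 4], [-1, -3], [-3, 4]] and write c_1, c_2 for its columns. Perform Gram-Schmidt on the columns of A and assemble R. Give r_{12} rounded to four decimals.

q_1 = c_1/‖c_1‖ = (0, -1, -3)/3.1623 = (0.0000, -0.3162, -0.9487).
r_{12} = q_1·c_2 = -2.8460.

r_{12} = -2.8460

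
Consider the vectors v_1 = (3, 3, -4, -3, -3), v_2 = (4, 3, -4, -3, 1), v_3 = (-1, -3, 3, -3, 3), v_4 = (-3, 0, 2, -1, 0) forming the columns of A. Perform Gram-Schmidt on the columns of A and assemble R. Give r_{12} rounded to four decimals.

r_{12} = 5.9630

q_1 = v_1/‖v_1‖ = (3, 3, -4, -3, -3)/7.2111 = (0.4160, 0.4160, -0.5547, -0.4160, -0.4160).
r_{12} = q_1·v_2 = 5.9630.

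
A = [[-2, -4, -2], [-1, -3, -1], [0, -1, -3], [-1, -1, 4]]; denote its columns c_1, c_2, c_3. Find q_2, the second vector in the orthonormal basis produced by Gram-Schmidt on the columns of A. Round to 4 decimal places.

c_1 = (-2, -1, 0, -1); ‖c_1‖ = 2.4495, so q_1 = (-0.8165, -0.4082, 0.0000, -0.4082).
q_1·c_2 = (-0.8165)·(-4) + (-0.4082)·(-3) + 0.0000·(-1) + (-0.4082)·(-1) = 4.8990.
u_2 = c_2 − 4.8990·q_1 = (0.0000, -1.0000, -1.0000, 1.0000).
‖u_2‖ = 1.7321, so q_2 = (0.0000, -0.5774, -0.5774, 0.5774).

q_2 = (0.0000, -0.5774, -0.5774, 0.5774)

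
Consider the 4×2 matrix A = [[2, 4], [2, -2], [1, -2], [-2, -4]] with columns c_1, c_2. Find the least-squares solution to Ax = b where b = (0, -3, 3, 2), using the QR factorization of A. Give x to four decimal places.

e_1 = c_1/‖c_1‖ = (2, 2, 1, -2)/3.6056 = (0.5547, 0.5547, 0.2774, -0.5547).
r_{12} = e_1·c_2 = 2.7735.
u_2 = c_2 − 2.7735·e_1 = (2.4615, -3.5385, -2.7692, -2.4615).
‖u_2‖ = 5.6840, so e_2 = (0.4331, -0.6225, -0.4872, -0.4331).
Qᵀb = (-1.9415, -0.4601).
Back-substitute: x_2 = -0.4601/5.6840 = -0.0810.
x_1 = (-1.9415 − 2.7735·(-0.0810))/3.6056 = -0.4762.

x = (-0.4762, -0.0810)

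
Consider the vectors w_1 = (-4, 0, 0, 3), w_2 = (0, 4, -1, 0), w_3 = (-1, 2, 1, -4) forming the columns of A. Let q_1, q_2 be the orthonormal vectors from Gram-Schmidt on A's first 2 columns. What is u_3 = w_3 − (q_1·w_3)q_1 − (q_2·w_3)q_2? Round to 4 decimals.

u_3 = (-2.2800, 0.3529, 1.4118, -3.0400)

w_1 = (-4, 0, 0, 3); ‖w_1‖ = 5.0000, so q_1 = (-0.8000, 0.0000, 0.0000, 0.6000).
q_1·w_2 = (-0.8000)·0 + 0.0000·4 + 0.0000·(-1) + 0.6000·0 = 0.0000.
u_2 = w_2 + 0.0000·q_1 = (0.0000, 4.0000, -1.0000, 0.0000).
‖u_2‖ = 4.1231, so q_2 = (0.0000, 0.9701, -0.2425, 0.0000).
q_1·w_3 = (-0.8000)·(-1) + 0.0000·2 + 0.0000·1 + 0.6000·(-4) = -1.6000; q_2·w_3 = 0.0000·(-1) + 0.9701·2 + (-0.2425)·1 + 0.0000·(-4) = 1.6977.
u_3 = w_3 + 1.6000·q_1 − 1.6977·q_2 = (-2.2800, 0.3529, 1.4118, -3.0400).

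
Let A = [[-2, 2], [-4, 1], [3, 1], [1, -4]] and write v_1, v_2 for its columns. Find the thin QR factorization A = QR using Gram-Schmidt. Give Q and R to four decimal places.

Q = [[-0.3651, 0.3187], [-0.7303, -0.0455], [0.5477, 0.4325], [0.1826, -0.8422]], R = [[5.4772, -1.6432], [0.0000, 4.3932]]

v_1 = (-2, -4, 3, 1); ‖v_1‖ = 5.4772, so q_1 = (-0.3651, -0.7303, 0.5477, 0.1826).
q_1·v_2 = (-0.3651)·2 + (-0.7303)·1 + 0.5477·1 + 0.1826·(-4) = -1.6432.
u_2 = v_2 + 1.6432·q_1 = (1.4000, -0.2000, 1.9000, -3.7000).
‖u_2‖ = 4.3932, so q_2 = (0.3187, -0.0455, 0.4325, -0.8422).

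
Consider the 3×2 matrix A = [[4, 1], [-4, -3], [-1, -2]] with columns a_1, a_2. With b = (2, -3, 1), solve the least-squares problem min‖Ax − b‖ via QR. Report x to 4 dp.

x = (0.7536, -0.3261)

e_1 = a_1/‖a_1‖ = (4, -4, -1)/5.7446 = (0.6963, -0.6963, -0.1741).
r_{12} = e_1·a_2 = 3.1334.
u_2 = a_2 − 3.1334·e_1 = (-1.1818, -0.8182, -1.4545).
‖u_2‖ = 2.0449, so e_2 = (-0.5779, -0.4001, -0.7113).
Qᵀb = (3.3075, -0.6668).
Back-substitute: x_2 = -0.6668/2.0449 = -0.3261.
x_1 = (3.3075 − 3.1334·(-0.3261))/5.7446 = 0.7536.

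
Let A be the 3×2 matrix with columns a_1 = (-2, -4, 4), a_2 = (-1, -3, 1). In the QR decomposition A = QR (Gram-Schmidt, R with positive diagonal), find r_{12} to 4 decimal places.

e_1 = a_1/‖a_1‖ = (-2, -4, 4)/6.0000 = (-0.3333, -0.6667, 0.6667).
r_{12} = e_1·a_2 = 3.0000.

r_{12} = 3.0000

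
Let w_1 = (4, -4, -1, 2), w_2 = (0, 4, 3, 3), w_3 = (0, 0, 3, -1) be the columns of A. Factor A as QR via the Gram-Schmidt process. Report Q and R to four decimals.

Q = [[0.6576, 0.2591, 0.1145], [-0.6576, 0.4783, -0.3099], [-0.1644, 0.4882, 0.8412], [0.3288, 0.6825, -0.4281]], R = [[6.0828, -2.1372, -0.8220], [0.0000, 5.4252, 0.7821], [0.0000, 0.0000, 2.9517]]

w_1 = (4, -4, -1, 2); ‖w_1‖ = 6.0828, so e_1 = (0.6576, -0.6576, -0.1644, 0.3288).
e_1·w_2 = 0.6576·0 + (-0.6576)·4 + (-0.1644)·3 + 0.3288·3 = -2.1372.
u_2 = w_2 + 2.1372·e_1 = (1.4054, 2.5946, 2.6486, 3.7027).
‖u_2‖ = 5.4252, so e_2 = (0.2591, 0.4783, 0.4882, 0.6825).
e_1·w_3 = 0.6576·0 + (-0.6576)·0 + (-0.1644)·3 + 0.3288·(-1) = -0.8220; e_2·w_3 = 0.2591·0 + 0.4783·0 + 0.4882·3 + 0.6825·(-1) = 0.7821.
u_3 = w_3 + 0.8220·e_1 − 0.7821·e_2 = (0.3379, -0.9146, 2.4830, -1.2635).
‖u_3‖ = 2.9517, so e_3 = (0.1145, -0.3099, 0.8412, -0.4281).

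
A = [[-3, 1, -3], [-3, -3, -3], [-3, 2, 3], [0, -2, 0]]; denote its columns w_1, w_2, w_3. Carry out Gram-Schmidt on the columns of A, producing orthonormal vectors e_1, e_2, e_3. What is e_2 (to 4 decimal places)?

w_1 = (-3, -3, -3, 0); ‖w_1‖ = 5.1962, so e_1 = (-0.5774, -0.5774, -0.5774, 0.0000).
e_1·w_2 = (-0.5774)·1 + (-0.5774)·(-3) + (-0.5774)·2 + 0.0000·(-2) = 0.0000.
u_2 = w_2 + 0.0000·e_1 = (1.0000, -3.0000, 2.0000, -2.0000).
‖u_2‖ = 4.2426, so e_2 = (0.2357, -0.7071, 0.4714, -0.4714).

e_2 = (0.2357, -0.7071, 0.4714, -0.4714)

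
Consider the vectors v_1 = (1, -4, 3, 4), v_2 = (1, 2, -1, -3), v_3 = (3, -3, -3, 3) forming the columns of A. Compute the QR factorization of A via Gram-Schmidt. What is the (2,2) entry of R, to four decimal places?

v_1 = (1, -4, 3, 4); ‖v_1‖ = 6.4807, so q_1 = (0.1543, -0.6172, 0.4629, 0.6172).
q_1·v_2 = 0.1543·1 + (-0.6172)·2 + 0.4629·(-1) + 0.6172·(-3) = -3.3947.
u_2 = v_2 + 3.3947·q_1 = (1.5238, -0.0952, 0.5714, -0.9048).
r_{22} = ‖u_2‖ = 1.8645.

r_{22} = 1.8645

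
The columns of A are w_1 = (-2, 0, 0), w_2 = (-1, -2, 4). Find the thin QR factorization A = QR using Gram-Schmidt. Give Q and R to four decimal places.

w_1 = (-2, 0, 0); ‖w_1‖ = 2.0000, so e_1 = (-1.0000, 0.0000, 0.0000).
e_1·w_2 = (-1.0000)·(-1) + 0.0000·(-2) + 0.0000·4 = 1.0000.
u_2 = w_2 − 1.0000·e_1 = (0.0000, -2.0000, 4.0000).
‖u_2‖ = 4.4721, so e_2 = (0.0000, -0.4472, 0.8944).

Q = [[-1.0000, 0.0000], [0.0000, -0.4472], [0.0000, 0.8944]], R = [[2.0000, 1.0000], [0.0000, 4.4721]]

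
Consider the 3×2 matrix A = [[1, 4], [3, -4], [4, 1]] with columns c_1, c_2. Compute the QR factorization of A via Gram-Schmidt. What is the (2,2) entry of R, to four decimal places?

c_1 = (1, 3, 4); ‖c_1‖ = 5.0990, so q_1 = (0.1961, 0.5883, 0.7845).
q_1·c_2 = 0.1961·4 + 0.5883·(-4) + 0.7845·1 = -0.7845.
u_2 = c_2 + 0.7845·q_1 = (4.1538, -3.5385, 1.6154).
r_{22} = ‖u_2‖ = 5.6907.

r_{22} = 5.6907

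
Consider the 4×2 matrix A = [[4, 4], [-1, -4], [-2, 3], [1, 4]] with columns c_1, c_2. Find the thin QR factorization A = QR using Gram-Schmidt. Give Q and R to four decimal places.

Q = [[0.8528, 0.1119], [-0.2132, -0.4894], [-0.4264, 0.7131], [0.2132, 0.4894]], R = [[4.6904, 3.8376], [0.0000, 6.5017]]

c_1 = (4, -1, -2, 1); ‖c_1‖ = 4.6904, so e_1 = (0.8528, -0.2132, -0.4264, 0.2132).
e_1·c_2 = 0.8528·4 + (-0.2132)·(-4) + (-0.4264)·3 + 0.2132·4 = 3.8376.
u_2 = c_2 − 3.8376·e_1 = (0.7273, -3.1818, 4.6364, 3.1818).
‖u_2‖ = 6.5017, so e_2 = (0.1119, -0.4894, 0.7131, 0.4894).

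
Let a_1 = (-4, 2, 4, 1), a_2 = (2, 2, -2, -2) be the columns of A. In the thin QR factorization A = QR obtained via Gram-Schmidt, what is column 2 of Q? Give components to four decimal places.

a_1 = (-4, 2, 4, 1); ‖a_1‖ = 6.0828, so e_1 = (-0.6576, 0.3288, 0.6576, 0.1644).
e_1·a_2 = (-0.6576)·2 + 0.3288·2 + 0.6576·(-2) + 0.1644·(-2) = -2.3016.
u_2 = a_2 + 2.3016·e_1 = (0.4865, 2.7568, -0.4865, -1.6216).
‖u_2‖ = 3.2715, so e_2 = (0.1487, 0.8427, -0.1487, -0.4957).

e_2 = (0.1487, 0.8427, -0.1487, -0.4957)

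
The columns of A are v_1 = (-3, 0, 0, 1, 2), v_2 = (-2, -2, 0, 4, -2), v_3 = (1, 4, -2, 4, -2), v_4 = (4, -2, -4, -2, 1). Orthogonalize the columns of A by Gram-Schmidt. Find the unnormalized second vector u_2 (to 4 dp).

e_1 = v_1/‖v_1‖ = (-3, 0, 0, 1, 2)/3.7417 = (-0.8018, 0.0000, 0.0000, 0.2673, 0.5345).
r_{12} = e_1·v_2 = 1.6036.
u_2 = v_2 − 1.6036·e_1 = (-0.7143, -2.0000, 0.0000, 3.5714, -2.8571).

u_2 = (-0.7143, -2.0000, 0.0000, 3.5714, -2.8571)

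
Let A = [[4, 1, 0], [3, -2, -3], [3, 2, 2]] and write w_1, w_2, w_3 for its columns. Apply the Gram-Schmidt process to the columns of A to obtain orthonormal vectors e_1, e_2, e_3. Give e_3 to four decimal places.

e_3 = (-0.7047, 0.2936, 0.6459)

e_1 = w_1/‖w_1‖ = (4, 3, 3)/5.8310 = (0.6860, 0.5145, 0.5145).
r_{12} = e_1·w_2 = 0.6860.
u_2 = w_2 − 0.6860·e_1 = (0.5294, -2.3529, 1.6471).
‖u_2‖ = 2.9205, so e_2 = (0.1813, -0.8057, 0.5640).
r_{13} = e_1·w_3 = -0.5145; r_{23} = e_2·w_3 = 3.5449.
u_3 = w_3 + 0.5145·e_1 − 3.5449·e_2 = (-0.2897, 0.1207, 0.2655).
‖u_3‖ = 0.4111, so e_3 = (-0.7047, 0.2936, 0.6459).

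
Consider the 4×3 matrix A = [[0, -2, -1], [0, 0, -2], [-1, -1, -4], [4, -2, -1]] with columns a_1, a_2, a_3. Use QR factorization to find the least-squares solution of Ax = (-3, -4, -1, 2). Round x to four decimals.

a_1 = (0, 0, -1, 4); ‖a_1‖ = 4.1231, so e_1 = (0.0000, 0.0000, -0.2425, 0.9701).
e_1·a_2 = 0.0000·(-2) + 0.0000·0 + (-0.2425)·(-1) + 0.9701·(-2) = -1.6977.
u_2 = a_2 + 1.6977·e_1 = (-2.0000, 0.0000, -1.4118, -0.3529).
‖u_2‖ = 2.4734, so e_2 = (-0.8086, 0.0000, -0.5708, -0.1427).
e_1·a_3 = 0.0000·(-1) + 0.0000·(-2) + (-0.2425)·(-4) + 0.9701·(-1) = 0.0000; e_2·a_3 = (-0.8086)·(-1) + 0.0000·(-2) + (-0.5708)·(-4) + (-0.1427)·(-1) = 3.2344.
u_3 = a_3 + 0.0000·e_1 − 3.2344·e_2 = (1.6154, -2.0000, -2.1538, -0.5385).
‖u_3‖ = 3.3968, so e_3 = (0.4756, -0.5888, -0.6341, -0.1585).
Qᵀb = (2.1828, 2.7112, 1.2455).
Back-substitute: x_3 = 1.2455/3.3968 = 0.3667.
x_2 = (2.7112 − 3.2344·0.3667)/2.4734 = 0.6167.
x_1 = (2.1828 + 1.6977·0.6167 + 0.0000·0.3667)/4.1231 = 0.7833.

x = (0.7833, 0.6167, 0.3667)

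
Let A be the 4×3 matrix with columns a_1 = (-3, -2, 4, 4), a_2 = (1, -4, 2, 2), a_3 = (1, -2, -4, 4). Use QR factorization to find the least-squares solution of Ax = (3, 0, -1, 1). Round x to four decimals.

x = (-0.3677, 0.3488, 0.2224)

e_1 = a_1/‖a_1‖ = (-3, -2, 4, 4)/6.7082 = (-0.4472, -0.2981, 0.5963, 0.5963).
r_{12} = e_1·a_2 = 3.1305.
u_2 = a_2 − 3.1305·e_1 = (2.4000, -3.0667, 0.1333, 0.1333).
‖u_2‖ = 3.8987, so e_2 = (0.6156, -0.7866, 0.0342, 0.0342).
r_{13} = e_1·a_3 = 0.1491; r_{23} = e_2·a_3 = 2.1888.
u_3 = a_3 − 0.1491·e_1 − 2.1888·e_2 = (-0.2807, -0.2339, -4.1637, 3.8363).
‖u_3‖ = 5.6734, so e_3 = (-0.0495, -0.0412, -0.7339, 0.6762).
Qᵀb = (-1.3416, 1.8468, 1.2617).
Back-substitute: x_3 = 1.2617/5.6734 = 0.2224.
x_2 = (1.8468 − 2.1888·0.2224)/3.8987 = 0.3488.
x_1 = (-1.3416 − 3.1305·0.3488 − 0.1491·0.2224)/6.7082 = -0.3677.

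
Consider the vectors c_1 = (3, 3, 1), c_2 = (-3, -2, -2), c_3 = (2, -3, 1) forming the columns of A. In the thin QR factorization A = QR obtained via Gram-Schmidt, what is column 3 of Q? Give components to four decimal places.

e_3 = (0.6860, -0.5145, -0.5145)

c_1 = (3, 3, 1); ‖c_1‖ = 4.3589, so e_1 = (0.6882, 0.6882, 0.2294).
e_1·c_2 = 0.6882·(-3) + 0.6882·(-2) + 0.2294·(-2) = -3.9001.
u_2 = c_2 + 3.9001·e_1 = (-0.3158, 0.6842, -1.1053).
‖u_2‖ = 1.3377, so e_2 = (-0.2361, 0.5115, -0.8262).
e_1·c_3 = 0.6882·2 + 0.6882·(-3) + 0.2294·1 = -0.4588; e_2·c_3 = (-0.2361)·2 + 0.5115·(-3) + (-0.8262)·1 = -2.8328.
u_3 = c_3 + 0.4588·e_1 + 2.8328·e_2 = (1.6471, -1.2353, -1.2353).
‖u_3‖ = 2.4010, so e_3 = (0.6860, -0.5145, -0.5145).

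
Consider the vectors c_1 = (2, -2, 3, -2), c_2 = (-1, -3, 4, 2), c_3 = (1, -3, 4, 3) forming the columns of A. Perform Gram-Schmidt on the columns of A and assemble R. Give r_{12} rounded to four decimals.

r_{12} = 2.6186

e_1 = c_1/‖c_1‖ = (2, -2, 3, -2)/4.5826 = (0.4364, -0.4364, 0.6547, -0.4364).
r_{12} = e_1·c_2 = 2.6186.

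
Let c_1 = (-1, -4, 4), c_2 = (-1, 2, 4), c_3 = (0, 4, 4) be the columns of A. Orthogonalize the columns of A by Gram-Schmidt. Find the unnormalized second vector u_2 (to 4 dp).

u_2 = (-0.7273, 3.0909, 2.9091)

c_1 = (-1, -4, 4); ‖c_1‖ = 5.7446, so e_1 = (-0.1741, -0.6963, 0.6963).
e_1·c_2 = (-0.1741)·(-1) + (-0.6963)·2 + 0.6963·4 = 1.5667.
u_2 = c_2 − 1.5667·e_1 = (-0.7273, 3.0909, 2.9091).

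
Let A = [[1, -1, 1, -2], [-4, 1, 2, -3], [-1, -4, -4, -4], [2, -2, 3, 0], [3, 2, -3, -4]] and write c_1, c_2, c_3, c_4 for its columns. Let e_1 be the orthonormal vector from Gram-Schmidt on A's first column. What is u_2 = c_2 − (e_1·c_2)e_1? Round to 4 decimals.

e_1 = c_1/‖c_1‖ = (1, -4, -1, 2, 3)/5.5678 = (0.1796, -0.7184, -0.1796, 0.3592, 0.5388).
r_{12} = e_1·c_2 = 0.1796.
u_2 = c_2 − 0.1796·e_1 = (-1.0323, 1.1290, -3.9677, -2.0645, 1.9032).

u_2 = (-1.0323, 1.1290, -3.9677, -2.0645, 1.9032)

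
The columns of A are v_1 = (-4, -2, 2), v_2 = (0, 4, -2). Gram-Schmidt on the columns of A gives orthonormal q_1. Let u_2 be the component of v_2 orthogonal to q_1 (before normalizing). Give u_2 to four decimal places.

u_2 = (-2.0000, 3.0000, -1.0000)

q_1 = v_1/‖v_1‖ = (-4, -2, 2)/4.8990 = (-0.8165, -0.4082, 0.4082).
r_{12} = q_1·v_2 = -2.4495.
u_2 = v_2 + 2.4495·q_1 = (-2.0000, 3.0000, -1.0000).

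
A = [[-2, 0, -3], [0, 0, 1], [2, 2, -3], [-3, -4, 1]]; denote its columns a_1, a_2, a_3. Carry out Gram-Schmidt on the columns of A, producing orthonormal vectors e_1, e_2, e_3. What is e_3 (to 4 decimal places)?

e_3 = (-0.2058, 0.3325, -0.8232, -0.4116)

e_1 = a_1/‖a_1‖ = (-2, 0, 2, -3)/4.1231 = (-0.4851, 0.0000, 0.4851, -0.7276).
r_{12} = e_1·a_2 = 3.8806.
u_2 = a_2 − 3.8806·e_1 = (1.8824, 0.0000, 0.1176, -1.1765).
‖u_2‖ = 2.2229, so e_2 = (0.8468, 0.0000, 0.0529, -0.5293).
r_{13} = e_1·a_3 = -0.7276; r_{23} = e_2·a_3 = -3.2285.
u_3 = a_3 + 0.7276·e_1 + 3.2285·e_2 = (-0.6190, 1.0000, -2.4762, -1.2381).
‖u_3‖ = 3.0079, so e_3 = (-0.2058, 0.3325, -0.8232, -0.4116).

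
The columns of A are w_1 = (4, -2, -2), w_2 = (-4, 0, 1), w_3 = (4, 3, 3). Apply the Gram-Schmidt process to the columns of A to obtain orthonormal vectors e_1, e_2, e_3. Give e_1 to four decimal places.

e_1 = (0.8165, -0.4082, -0.4082)

e_1 = w_1/‖w_1‖ = (4, -2, -2)/4.8990 = (0.8165, -0.4082, -0.4082).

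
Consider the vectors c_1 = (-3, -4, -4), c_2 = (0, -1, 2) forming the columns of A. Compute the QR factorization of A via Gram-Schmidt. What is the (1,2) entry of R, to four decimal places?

c_1 = (-3, -4, -4); ‖c_1‖ = 6.4031, so q_1 = (-0.4685, -0.6247, -0.6247).
r_{12} = q_1·c_2 = -0.6247.

r_{12} = -0.6247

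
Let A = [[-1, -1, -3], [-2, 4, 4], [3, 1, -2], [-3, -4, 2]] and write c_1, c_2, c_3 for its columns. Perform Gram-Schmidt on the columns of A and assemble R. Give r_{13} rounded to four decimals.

c_1 = (-1, -2, 3, -3); ‖c_1‖ = 4.7958, so e_1 = (-0.2085, -0.4170, 0.6255, -0.6255).
r_{13} = e_1·c_3 = -3.5447.

r_{13} = -3.5447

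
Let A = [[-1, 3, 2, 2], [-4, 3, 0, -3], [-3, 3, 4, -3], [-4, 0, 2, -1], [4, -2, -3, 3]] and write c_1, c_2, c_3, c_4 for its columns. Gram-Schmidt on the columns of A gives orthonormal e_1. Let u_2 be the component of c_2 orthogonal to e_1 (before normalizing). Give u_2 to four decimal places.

c_1 = (-1, -4, -3, -4, 4); ‖c_1‖ = 7.6158, so e_1 = (-0.1313, -0.5252, -0.3939, -0.5252, 0.5252).
e_1·c_2 = (-0.1313)·3 + (-0.5252)·3 + (-0.3939)·3 + (-0.5252)·0 + 0.5252·(-2) = -4.2018.
u_2 = c_2 + 4.2018·e_1 = (2.4483, 0.7931, 1.3448, -2.2069, 0.2069).

u_2 = (2.4483, 0.7931, 1.3448, -2.2069, 0.2069)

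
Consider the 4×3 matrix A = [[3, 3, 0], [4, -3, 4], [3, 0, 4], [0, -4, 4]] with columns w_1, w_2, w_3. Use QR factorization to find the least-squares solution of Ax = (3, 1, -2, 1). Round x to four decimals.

w_1 = (3, 4, 3, 0); ‖w_1‖ = 5.8310, so q_1 = (0.5145, 0.6860, 0.5145, 0.0000).
q_1·w_2 = 0.5145·3 + 0.6860·(-3) + 0.5145·0 + 0.0000·(-4) = -0.5145.
u_2 = w_2 + 0.5145·q_1 = (3.2647, -2.6471, 0.2647, -4.0000).
‖u_2‖ = 5.8082, so q_2 = (0.5621, -0.4557, 0.0456, -0.6887).
q_1·w_3 = 0.5145·0 + 0.6860·4 + 0.5145·4 + 0.0000·4 = 4.8020; q_2·w_3 = 0.5621·0 + (-0.4557)·4 + 0.0456·4 + (-0.6887)·4 = -4.3954.
u_3 = w_3 − 4.8020·q_1 + 4.3954·q_2 = (0.0000, -1.2973, 1.7297, 0.9730).
‖u_3‖ = 2.3710, so q_3 = (0.0000, -0.5472, 0.7295, 0.4104).
Qᵀb = (1.2005, 0.4507, -1.5959).
Back-substitute: x_3 = -1.5959/2.3710 = -0.6731.
x_2 = (0.4507 + 4.3954·(-0.6731))/5.8082 = -0.4318.
x_1 = (1.2005 + 0.5145·(-0.4318) − 4.8020·(-0.6731))/5.8310 = 0.7221.

x = (0.7221, -0.4318, -0.6731)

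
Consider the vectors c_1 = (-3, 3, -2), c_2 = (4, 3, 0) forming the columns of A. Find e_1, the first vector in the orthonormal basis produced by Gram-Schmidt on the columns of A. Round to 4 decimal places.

e_1 = c_1/‖c_1‖ = (-3, 3, -2)/4.6904 = (-0.6396, 0.6396, -0.4264).

e_1 = (-0.6396, 0.6396, -0.4264)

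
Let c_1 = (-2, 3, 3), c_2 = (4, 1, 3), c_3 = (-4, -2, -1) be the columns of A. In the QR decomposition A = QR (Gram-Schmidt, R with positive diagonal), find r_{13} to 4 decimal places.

r_{13} = -0.2132

c_1 = (-2, 3, 3); ‖c_1‖ = 4.6904, so q_1 = (-0.4264, 0.6396, 0.6396).
r_{13} = q_1·c_3 = -0.2132.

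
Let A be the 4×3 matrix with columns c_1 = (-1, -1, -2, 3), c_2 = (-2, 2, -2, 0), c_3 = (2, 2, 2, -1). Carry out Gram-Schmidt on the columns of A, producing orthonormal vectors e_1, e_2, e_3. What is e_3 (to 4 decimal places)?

e_3 = (0.4994, 0.6770, 0.1776, 0.5105)

c_1 = (-1, -1, -2, 3); ‖c_1‖ = 3.8730, so e_1 = (-0.2582, -0.2582, -0.5164, 0.7746).
e_1·c_2 = (-0.2582)·(-2) + (-0.2582)·2 + (-0.5164)·(-2) + 0.7746·0 = 1.0328.
u_2 = c_2 − 1.0328·e_1 = (-1.7333, 2.2667, -1.4667, -0.8000).
‖u_2‖ = 3.3066, so e_2 = (-0.5242, 0.6855, -0.4436, -0.2419).
e_1·c_3 = (-0.2582)·2 + (-0.2582)·2 + (-0.5164)·2 + 0.7746·(-1) = -2.8402; e_2·c_3 = (-0.5242)·2 + 0.6855·2 + (-0.4436)·2 + (-0.2419)·(-1) = -0.3226.
u_3 = c_3 + 2.8402·e_1 + 0.3226·e_2 = (1.0976, 1.4878, 0.3902, 1.1220).
‖u_3‖ = 2.1976, so e_3 = (0.4994, 0.6770, 0.1776, 0.5105).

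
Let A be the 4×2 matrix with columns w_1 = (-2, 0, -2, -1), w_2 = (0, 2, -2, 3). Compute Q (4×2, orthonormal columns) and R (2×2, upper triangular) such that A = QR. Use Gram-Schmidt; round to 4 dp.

Q = [[-0.6667, 0.0541], [0.0000, 0.4867], [-0.6667, -0.4326], [-0.3333, 0.7570]], R = [[3.0000, 0.3333], [0.0000, 4.1096]]

w_1 = (-2, 0, -2, -1); ‖w_1‖ = 3.0000, so e_1 = (-0.6667, 0.0000, -0.6667, -0.3333).
e_1·w_2 = (-0.6667)·0 + 0.0000·2 + (-0.6667)·(-2) + (-0.3333)·3 = 0.3333.
u_2 = w_2 − 0.3333·e_1 = (0.2222, 2.0000, -1.7778, 3.1111).
‖u_2‖ = 4.1096, so e_2 = (0.0541, 0.4867, -0.4326, 0.7570).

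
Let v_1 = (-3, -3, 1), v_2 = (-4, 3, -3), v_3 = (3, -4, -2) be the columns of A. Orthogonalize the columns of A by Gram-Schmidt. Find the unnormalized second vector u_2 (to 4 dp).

u_2 = (-4.0000, 3.0000, -3.0000)

v_1 = (-3, -3, 1); ‖v_1‖ = 4.3589, so e_1 = (-0.6882, -0.6882, 0.2294).
e_1·v_2 = (-0.6882)·(-4) + (-0.6882)·3 + 0.2294·(-3) = 0.0000.
u_2 = v_2 + 0.0000·e_1 = (-4.0000, 3.0000, -3.0000).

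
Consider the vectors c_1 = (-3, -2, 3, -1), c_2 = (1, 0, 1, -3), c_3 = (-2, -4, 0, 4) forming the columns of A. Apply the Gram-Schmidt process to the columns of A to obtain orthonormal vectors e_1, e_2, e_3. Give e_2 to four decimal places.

e_1 = c_1/‖c_1‖ = (-3, -2, 3, -1)/4.7958 = (-0.6255, -0.4170, 0.6255, -0.2085).
r_{12} = e_1·c_2 = 0.6255.
u_2 = c_2 − 0.6255·e_1 = (1.3913, 0.2609, 0.6087, -2.8696).
‖u_2‖ = 3.2571, so e_2 = (0.4272, 0.0801, 0.1869, -0.8810).

e_2 = (0.4272, 0.0801, 0.1869, -0.8810)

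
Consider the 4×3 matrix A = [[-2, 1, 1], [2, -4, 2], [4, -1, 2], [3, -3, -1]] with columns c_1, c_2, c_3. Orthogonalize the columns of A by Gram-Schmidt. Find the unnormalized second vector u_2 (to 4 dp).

u_2 = (-0.3939, -2.6061, 1.7879, -0.9091)

c_1 = (-2, 2, 4, 3); ‖c_1‖ = 5.7446, so e_1 = (-0.3482, 0.3482, 0.6963, 0.5222).
e_1·c_2 = (-0.3482)·1 + 0.3482·(-4) + 0.6963·(-1) + 0.5222·(-3) = -4.0038.
u_2 = c_2 + 4.0038·e_1 = (-0.3939, -2.6061, 1.7879, -0.9091).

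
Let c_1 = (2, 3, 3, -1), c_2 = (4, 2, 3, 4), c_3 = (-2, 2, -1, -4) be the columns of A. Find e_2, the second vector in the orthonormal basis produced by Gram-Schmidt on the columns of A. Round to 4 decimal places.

e_1 = c_1/‖c_1‖ = (2, 3, 3, -1)/4.7958 = (0.4170, 0.6255, 0.6255, -0.2085).
r_{12} = e_1·c_2 = 3.9618.
u_2 = c_2 − 3.9618·e_1 = (2.3478, -0.4783, 0.5217, 4.8261).
‖u_2‖ = 5.4133, so e_2 = (0.4337, -0.0883, 0.0964, 0.8915).

e_2 = (0.4337, -0.0883, 0.0964, 0.8915)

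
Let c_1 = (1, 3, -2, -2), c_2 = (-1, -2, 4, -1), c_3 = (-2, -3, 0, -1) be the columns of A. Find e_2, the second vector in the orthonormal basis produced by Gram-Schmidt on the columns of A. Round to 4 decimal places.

e_2 = (-0.0782, 0.0469, 0.7196, -0.6883)

c_1 = (1, 3, -2, -2); ‖c_1‖ = 4.2426, so e_1 = (0.2357, 0.7071, -0.4714, -0.4714).
e_1·c_2 = 0.2357·(-1) + 0.7071·(-2) + (-0.4714)·4 + (-0.4714)·(-1) = -3.0641.
u_2 = c_2 + 3.0641·e_1 = (-0.2778, 0.1667, 2.5556, -2.4444).
‖u_2‖ = 3.5512, so e_2 = (-0.0782, 0.0469, 0.7196, -0.6883).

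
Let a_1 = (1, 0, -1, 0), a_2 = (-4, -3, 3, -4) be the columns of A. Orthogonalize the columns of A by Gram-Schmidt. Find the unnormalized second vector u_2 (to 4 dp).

u_2 = (-0.5000, -3.0000, -0.5000, -4.0000)

e_1 = a_1/‖a_1‖ = (1, 0, -1, 0)/1.4142 = (0.7071, 0.0000, -0.7071, 0.0000).
r_{12} = e_1·a_2 = -4.9497.
u_2 = a_2 + 4.9497·e_1 = (-0.5000, -3.0000, -0.5000, -4.0000).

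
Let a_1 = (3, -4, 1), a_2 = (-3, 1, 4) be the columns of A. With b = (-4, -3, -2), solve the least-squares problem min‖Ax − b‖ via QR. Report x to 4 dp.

a_1 = (3, -4, 1); ‖a_1‖ = 5.0990, so e_1 = (0.5883, -0.7845, 0.1961).
e_1·a_2 = 0.5883·(-3) + (-0.7845)·1 + 0.1961·4 = -1.7650.
u_2 = a_2 + 1.7650·e_1 = (-1.9615, -0.3846, 4.3462).
‖u_2‖ = 4.7838, so e_2 = (-0.4100, -0.0804, 0.9085).
Qᵀb = (-0.3922, 0.0643).
Back-substitute: x_2 = 0.0643/4.7838 = 0.0134.
x_1 = (-0.3922 + 1.7650·0.0134)/5.0990 = -0.0723.

x = (-0.0723, 0.0134)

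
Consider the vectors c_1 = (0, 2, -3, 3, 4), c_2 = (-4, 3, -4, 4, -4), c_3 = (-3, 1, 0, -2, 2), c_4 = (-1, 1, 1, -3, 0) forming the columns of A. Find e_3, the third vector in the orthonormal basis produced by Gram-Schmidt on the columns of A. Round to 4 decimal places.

e_3 = (-0.7522, 0.2085, 0.0503, -0.5285, 0.3298)

e_1 = c_1/‖c_1‖ = (0, 2, -3, 3, 4)/6.1644 = (0.0000, 0.3244, -0.4867, 0.4867, 0.6489).
r_{12} = e_1·c_2 = 2.2711.
u_2 = c_2 − 2.2711·e_1 = (-4.0000, 2.2632, -2.8947, 2.8947, -5.4737).
‖u_2‖ = 8.2366, so e_2 = (-0.4856, 0.2748, -0.3514, 0.3514, -0.6646).
r_{13} = e_1·c_3 = 0.6489; r_{23} = e_2·c_3 = -0.3003.
u_3 = c_3 − 0.6489·e_1 + 0.3003·e_2 = (-3.1458, 0.8720, 0.2102, -2.2102, 1.3794).
‖u_3‖ = 4.1820, so e_3 = (-0.7522, 0.2085, 0.0503, -0.5285, 0.3298).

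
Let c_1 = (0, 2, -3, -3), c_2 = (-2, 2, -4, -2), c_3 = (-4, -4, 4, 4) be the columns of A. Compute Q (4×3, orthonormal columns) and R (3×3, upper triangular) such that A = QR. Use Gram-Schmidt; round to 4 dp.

c_1 = (0, 2, -3, -3); ‖c_1‖ = 4.6904, so q_1 = (0.0000, 0.4264, -0.6396, -0.6396).
q_1·c_2 = 0.0000·(-2) + 0.4264·2 + (-0.6396)·(-4) + (-0.6396)·(-2) = 4.6904.
u_2 = c_2 − 4.6904·q_1 = (-2.0000, 0.0000, -1.0000, 1.0000).
‖u_2‖ = 2.4495, so q_2 = (-0.8165, 0.0000, -0.4082, 0.4082).
q_1·c_3 = 0.0000·(-4) + 0.4264·(-4) + (-0.6396)·4 + (-0.6396)·4 = -6.8224; q_2·c_3 = (-0.8165)·(-4) + 0.0000·(-4) + (-0.4082)·4 + 0.4082·4 = 3.2660.
u_3 = c_3 + 6.8224·q_1 − 3.2660·q_2 = (-1.3333, -1.0909, 0.9697, -1.6970).
‖u_3‖ = 2.6054, so q_3 = (-0.5118, -0.4187, 0.3722, -0.6513).

Q = [[0.0000, -0.8165, -0.5118], [0.4264, 0.0000, -0.4187], [-0.6396, -0.4082, 0.3722], [-0.6396, 0.4082, -0.6513]], R = [[4.6904, 4.6904, -6.8224], [0.0000, 2.4495, 3.2660], [0.0000, 0.0000, 2.6054]]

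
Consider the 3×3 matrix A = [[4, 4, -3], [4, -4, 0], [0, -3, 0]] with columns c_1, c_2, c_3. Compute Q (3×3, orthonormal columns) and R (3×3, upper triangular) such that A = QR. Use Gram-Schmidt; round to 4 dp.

Q = [[0.7071, 0.6247, -0.3313], [0.7071, -0.6247, 0.3313], [0.0000, -0.4685, -0.8835]], R = [[5.6569, 0.0000, -2.1213], [0.0000, 6.4031, -1.8741], [0.0000, 0.0000, 0.9939]]

c_1 = (4, 4, 0); ‖c_1‖ = 5.6569, so q_1 = (0.7071, 0.7071, 0.0000).
q_1·c_2 = 0.7071·4 + 0.7071·(-4) + 0.0000·(-3) = 0.0000.
u_2 = c_2 + 0.0000·q_1 = (4.0000, -4.0000, -3.0000).
‖u_2‖ = 6.4031, so q_2 = (0.6247, -0.6247, -0.4685).
q_1·c_3 = 0.7071·(-3) + 0.7071·0 + 0.0000·0 = -2.1213; q_2·c_3 = 0.6247·(-3) + (-0.6247)·0 + (-0.4685)·0 = -1.8741.
u_3 = c_3 + 2.1213·q_1 + 1.8741·q_2 = (-0.3293, 0.3293, -0.8780).
‖u_3‖ = 0.9939, so q_3 = (-0.3313, 0.3313, -0.8835).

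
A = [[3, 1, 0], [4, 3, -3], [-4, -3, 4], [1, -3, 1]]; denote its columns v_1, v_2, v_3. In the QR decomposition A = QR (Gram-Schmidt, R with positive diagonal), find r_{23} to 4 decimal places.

v_1 = (3, 4, -4, 1); ‖v_1‖ = 6.4807, so q_1 = (0.4629, 0.6172, -0.6172, 0.1543).
q_1·v_2 = 0.4629·1 + 0.6172·3 + (-0.6172)·(-3) + 0.1543·(-3) = 3.7033.
u_2 = v_2 − 3.7033·q_1 = (-0.7143, 0.7143, -0.7143, -3.5714).
‖u_2‖ = 3.7796, so q_2 = (-0.1890, 0.1890, -0.1890, -0.9449).
r_{23} = q_2·v_3 = -2.2678.

r_{23} = -2.2678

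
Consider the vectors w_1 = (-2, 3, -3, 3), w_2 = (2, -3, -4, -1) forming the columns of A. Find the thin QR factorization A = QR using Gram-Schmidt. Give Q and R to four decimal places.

q_1 = w_1/‖w_1‖ = (-2, 3, -3, 3)/5.5678 = (-0.3592, 0.5388, -0.5388, 0.5388).
r_{12} = q_1·w_2 = -0.7184.
u_2 = w_2 + 0.7184·q_1 = (1.7419, -2.6129, -4.3871, -0.6129).
‖u_2‖ = 5.4299, so q_2 = (0.3208, -0.4812, -0.8080, -0.1129).

Q = [[-0.3592, 0.3208], [0.5388, -0.4812], [-0.5388, -0.8080], [0.5388, -0.1129]], R = [[5.5678, -0.7184], [0.0000, 5.4299]]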